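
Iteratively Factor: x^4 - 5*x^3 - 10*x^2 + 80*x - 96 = (x - 3)*(x^3 - 2*x^2 - 16*x + 32) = (x - 3)*(x - 2)*(x^2 - 16) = (x - 4)*(x - 3)*(x - 2)*(x + 4)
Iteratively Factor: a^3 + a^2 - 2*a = (a)*(a^2 + a - 2) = a*(a + 2)*(a - 1)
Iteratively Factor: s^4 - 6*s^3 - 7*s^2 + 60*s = (s - 5)*(s^3 - s^2 - 12*s) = (s - 5)*(s - 4)*(s^2 + 3*s) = (s - 5)*(s - 4)*(s + 3)*(s)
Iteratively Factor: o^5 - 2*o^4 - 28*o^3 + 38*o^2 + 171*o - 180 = (o + 3)*(o^4 - 5*o^3 - 13*o^2 + 77*o - 60) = (o + 3)*(o + 4)*(o^3 - 9*o^2 + 23*o - 15) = (o - 5)*(o + 3)*(o + 4)*(o^2 - 4*o + 3) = (o - 5)*(o - 3)*(o + 3)*(o + 4)*(o - 1)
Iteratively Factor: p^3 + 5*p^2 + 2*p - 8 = (p + 2)*(p^2 + 3*p - 4) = (p + 2)*(p + 4)*(p - 1)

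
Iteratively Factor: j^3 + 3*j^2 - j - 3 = (j + 3)*(j^2 - 1) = (j - 1)*(j + 3)*(j + 1)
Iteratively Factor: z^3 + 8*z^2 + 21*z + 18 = (z + 3)*(z^2 + 5*z + 6) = (z + 3)^2*(z + 2)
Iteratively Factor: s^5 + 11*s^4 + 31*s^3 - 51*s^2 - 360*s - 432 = (s + 4)*(s^4 + 7*s^3 + 3*s^2 - 63*s - 108) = (s + 3)*(s + 4)*(s^3 + 4*s^2 - 9*s - 36) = (s - 3)*(s + 3)*(s + 4)*(s^2 + 7*s + 12) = (s - 3)*(s + 3)*(s + 4)^2*(s + 3)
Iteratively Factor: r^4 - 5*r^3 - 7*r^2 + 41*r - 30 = (r - 5)*(r^3 - 7*r + 6) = (r - 5)*(r - 2)*(r^2 + 2*r - 3) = (r - 5)*(r - 2)*(r + 3)*(r - 1)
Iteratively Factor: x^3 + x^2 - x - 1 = (x + 1)*(x^2 - 1) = (x - 1)*(x + 1)*(x + 1)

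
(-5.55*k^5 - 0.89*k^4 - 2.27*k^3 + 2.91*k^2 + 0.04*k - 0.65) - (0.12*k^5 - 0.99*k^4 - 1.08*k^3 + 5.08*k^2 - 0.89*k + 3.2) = -5.67*k^5 + 0.1*k^4 - 1.19*k^3 - 2.17*k^2 + 0.93*k - 3.85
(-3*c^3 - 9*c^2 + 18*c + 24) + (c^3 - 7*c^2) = -2*c^3 - 16*c^2 + 18*c + 24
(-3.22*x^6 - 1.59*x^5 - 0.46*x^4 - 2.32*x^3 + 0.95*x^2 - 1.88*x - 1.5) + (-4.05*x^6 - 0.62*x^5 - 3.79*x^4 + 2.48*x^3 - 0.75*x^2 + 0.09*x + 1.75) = -7.27*x^6 - 2.21*x^5 - 4.25*x^4 + 0.16*x^3 + 0.2*x^2 - 1.79*x + 0.25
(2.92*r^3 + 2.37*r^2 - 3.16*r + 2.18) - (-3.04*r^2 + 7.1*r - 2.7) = 2.92*r^3 + 5.41*r^2 - 10.26*r + 4.88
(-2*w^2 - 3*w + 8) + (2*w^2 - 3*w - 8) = -6*w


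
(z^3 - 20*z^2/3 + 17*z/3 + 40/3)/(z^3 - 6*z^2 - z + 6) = (3*z^2 - 23*z + 40)/(3*(z^2 - 7*z + 6))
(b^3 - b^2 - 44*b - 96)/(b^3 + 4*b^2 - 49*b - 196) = (b^2 - 5*b - 24)/(b^2 - 49)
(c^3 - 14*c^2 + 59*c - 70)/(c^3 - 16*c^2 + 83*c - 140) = (c - 2)/(c - 4)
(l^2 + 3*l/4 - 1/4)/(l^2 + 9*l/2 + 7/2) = (4*l - 1)/(2*(2*l + 7))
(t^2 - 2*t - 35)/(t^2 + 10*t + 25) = (t - 7)/(t + 5)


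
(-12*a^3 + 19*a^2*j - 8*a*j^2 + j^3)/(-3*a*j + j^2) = 4*a^2/j - 5*a + j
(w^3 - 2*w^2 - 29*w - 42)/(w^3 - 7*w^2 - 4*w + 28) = (w + 3)/(w - 2)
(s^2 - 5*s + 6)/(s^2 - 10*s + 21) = (s - 2)/(s - 7)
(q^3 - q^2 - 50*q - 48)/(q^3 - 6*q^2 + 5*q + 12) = (q^2 - 2*q - 48)/(q^2 - 7*q + 12)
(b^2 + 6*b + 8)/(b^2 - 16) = (b + 2)/(b - 4)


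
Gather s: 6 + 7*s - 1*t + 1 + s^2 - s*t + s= s^2 + s*(8 - t) - t + 7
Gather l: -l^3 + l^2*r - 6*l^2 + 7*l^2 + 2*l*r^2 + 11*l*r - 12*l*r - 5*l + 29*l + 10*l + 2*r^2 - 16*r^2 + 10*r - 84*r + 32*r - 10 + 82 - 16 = -l^3 + l^2*(r + 1) + l*(2*r^2 - r + 34) - 14*r^2 - 42*r + 56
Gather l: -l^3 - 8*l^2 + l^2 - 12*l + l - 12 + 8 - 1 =-l^3 - 7*l^2 - 11*l - 5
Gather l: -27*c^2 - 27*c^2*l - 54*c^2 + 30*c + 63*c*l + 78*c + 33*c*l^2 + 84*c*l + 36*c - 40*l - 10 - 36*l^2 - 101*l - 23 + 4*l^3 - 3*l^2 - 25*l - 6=-81*c^2 + 144*c + 4*l^3 + l^2*(33*c - 39) + l*(-27*c^2 + 147*c - 166) - 39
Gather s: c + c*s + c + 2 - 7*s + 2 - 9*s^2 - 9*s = 2*c - 9*s^2 + s*(c - 16) + 4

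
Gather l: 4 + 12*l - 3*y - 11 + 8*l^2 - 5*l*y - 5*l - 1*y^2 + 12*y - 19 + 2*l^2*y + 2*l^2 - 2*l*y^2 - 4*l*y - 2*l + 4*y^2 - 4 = l^2*(2*y + 10) + l*(-2*y^2 - 9*y + 5) + 3*y^2 + 9*y - 30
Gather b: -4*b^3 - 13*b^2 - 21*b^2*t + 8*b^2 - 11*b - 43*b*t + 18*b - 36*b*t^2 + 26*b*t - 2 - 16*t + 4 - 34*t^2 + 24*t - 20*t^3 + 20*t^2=-4*b^3 + b^2*(-21*t - 5) + b*(-36*t^2 - 17*t + 7) - 20*t^3 - 14*t^2 + 8*t + 2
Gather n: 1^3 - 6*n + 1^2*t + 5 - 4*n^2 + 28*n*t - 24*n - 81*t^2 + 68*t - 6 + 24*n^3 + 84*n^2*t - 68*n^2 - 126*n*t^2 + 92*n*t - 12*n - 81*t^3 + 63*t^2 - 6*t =24*n^3 + n^2*(84*t - 72) + n*(-126*t^2 + 120*t - 42) - 81*t^3 - 18*t^2 + 63*t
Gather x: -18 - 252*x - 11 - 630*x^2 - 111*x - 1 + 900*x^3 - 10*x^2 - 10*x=900*x^3 - 640*x^2 - 373*x - 30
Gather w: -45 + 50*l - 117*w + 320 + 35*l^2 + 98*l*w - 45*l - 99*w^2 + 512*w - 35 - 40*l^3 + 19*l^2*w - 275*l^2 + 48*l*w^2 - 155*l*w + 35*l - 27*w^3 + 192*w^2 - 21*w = -40*l^3 - 240*l^2 + 40*l - 27*w^3 + w^2*(48*l + 93) + w*(19*l^2 - 57*l + 374) + 240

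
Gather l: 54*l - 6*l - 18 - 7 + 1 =48*l - 24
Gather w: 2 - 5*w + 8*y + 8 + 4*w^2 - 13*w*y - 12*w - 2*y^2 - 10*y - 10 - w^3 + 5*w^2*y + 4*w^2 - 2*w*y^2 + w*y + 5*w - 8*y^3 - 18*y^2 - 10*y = -w^3 + w^2*(5*y + 8) + w*(-2*y^2 - 12*y - 12) - 8*y^3 - 20*y^2 - 12*y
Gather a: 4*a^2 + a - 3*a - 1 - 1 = 4*a^2 - 2*a - 2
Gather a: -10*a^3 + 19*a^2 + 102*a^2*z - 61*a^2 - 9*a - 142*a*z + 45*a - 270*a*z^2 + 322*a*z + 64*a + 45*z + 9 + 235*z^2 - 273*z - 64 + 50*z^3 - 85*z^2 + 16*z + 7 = -10*a^3 + a^2*(102*z - 42) + a*(-270*z^2 + 180*z + 100) + 50*z^3 + 150*z^2 - 212*z - 48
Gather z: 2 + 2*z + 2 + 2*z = 4*z + 4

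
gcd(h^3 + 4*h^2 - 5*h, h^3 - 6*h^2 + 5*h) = h^2 - h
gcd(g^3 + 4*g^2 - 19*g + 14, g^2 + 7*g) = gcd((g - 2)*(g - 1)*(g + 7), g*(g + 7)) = g + 7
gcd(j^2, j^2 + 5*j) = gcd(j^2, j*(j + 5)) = j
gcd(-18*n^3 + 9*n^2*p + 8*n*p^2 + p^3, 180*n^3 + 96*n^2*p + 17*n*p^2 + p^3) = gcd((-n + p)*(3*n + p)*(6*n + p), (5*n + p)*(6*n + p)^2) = 6*n + p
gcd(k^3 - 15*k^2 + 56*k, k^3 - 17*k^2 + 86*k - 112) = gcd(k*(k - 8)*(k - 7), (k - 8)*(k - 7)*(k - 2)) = k^2 - 15*k + 56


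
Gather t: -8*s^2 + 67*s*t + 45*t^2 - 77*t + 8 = -8*s^2 + 45*t^2 + t*(67*s - 77) + 8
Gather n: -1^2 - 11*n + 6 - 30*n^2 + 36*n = -30*n^2 + 25*n + 5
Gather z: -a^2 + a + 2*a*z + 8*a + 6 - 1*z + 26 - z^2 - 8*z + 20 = -a^2 + 9*a - z^2 + z*(2*a - 9) + 52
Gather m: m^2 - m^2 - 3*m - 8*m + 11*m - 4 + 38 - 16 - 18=0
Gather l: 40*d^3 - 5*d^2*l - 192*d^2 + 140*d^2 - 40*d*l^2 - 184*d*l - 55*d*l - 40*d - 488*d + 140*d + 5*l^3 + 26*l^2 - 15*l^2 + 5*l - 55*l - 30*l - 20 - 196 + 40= 40*d^3 - 52*d^2 - 388*d + 5*l^3 + l^2*(11 - 40*d) + l*(-5*d^2 - 239*d - 80) - 176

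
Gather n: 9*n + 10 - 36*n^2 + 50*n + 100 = -36*n^2 + 59*n + 110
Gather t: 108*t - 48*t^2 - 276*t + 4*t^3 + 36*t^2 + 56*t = 4*t^3 - 12*t^2 - 112*t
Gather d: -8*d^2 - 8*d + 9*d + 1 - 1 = -8*d^2 + d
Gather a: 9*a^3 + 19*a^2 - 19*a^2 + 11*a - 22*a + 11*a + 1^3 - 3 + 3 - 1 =9*a^3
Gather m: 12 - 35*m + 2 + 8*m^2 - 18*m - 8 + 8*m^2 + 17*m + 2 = 16*m^2 - 36*m + 8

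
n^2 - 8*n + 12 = (n - 6)*(n - 2)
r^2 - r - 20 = (r - 5)*(r + 4)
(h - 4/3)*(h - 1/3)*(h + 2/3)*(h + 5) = h^4 + 4*h^3 - 17*h^2/3 - 82*h/27 + 40/27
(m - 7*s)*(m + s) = m^2 - 6*m*s - 7*s^2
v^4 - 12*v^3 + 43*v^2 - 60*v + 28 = (v - 7)*(v - 2)^2*(v - 1)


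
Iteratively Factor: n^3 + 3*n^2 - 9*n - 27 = (n + 3)*(n^2 - 9) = (n - 3)*(n + 3)*(n + 3)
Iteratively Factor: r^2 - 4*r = (r)*(r - 4)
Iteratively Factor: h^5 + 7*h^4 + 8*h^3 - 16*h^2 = (h + 4)*(h^4 + 3*h^3 - 4*h^2) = h*(h + 4)*(h^3 + 3*h^2 - 4*h) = h*(h - 1)*(h + 4)*(h^2 + 4*h) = h^2*(h - 1)*(h + 4)*(h + 4)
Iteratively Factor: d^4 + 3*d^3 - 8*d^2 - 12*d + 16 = (d - 1)*(d^3 + 4*d^2 - 4*d - 16) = (d - 1)*(d + 4)*(d^2 - 4) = (d - 2)*(d - 1)*(d + 4)*(d + 2)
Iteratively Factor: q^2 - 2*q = (q)*(q - 2)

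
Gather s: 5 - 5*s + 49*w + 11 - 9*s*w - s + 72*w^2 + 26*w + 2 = s*(-9*w - 6) + 72*w^2 + 75*w + 18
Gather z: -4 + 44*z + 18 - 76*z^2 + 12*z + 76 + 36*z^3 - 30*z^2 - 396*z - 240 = 36*z^3 - 106*z^2 - 340*z - 150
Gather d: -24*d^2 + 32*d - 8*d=-24*d^2 + 24*d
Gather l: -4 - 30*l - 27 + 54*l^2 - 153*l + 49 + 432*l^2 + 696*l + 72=486*l^2 + 513*l + 90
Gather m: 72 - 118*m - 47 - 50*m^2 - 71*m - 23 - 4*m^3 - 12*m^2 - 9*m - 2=-4*m^3 - 62*m^2 - 198*m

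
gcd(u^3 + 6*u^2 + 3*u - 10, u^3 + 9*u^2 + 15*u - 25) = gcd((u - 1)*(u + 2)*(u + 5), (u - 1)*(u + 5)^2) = u^2 + 4*u - 5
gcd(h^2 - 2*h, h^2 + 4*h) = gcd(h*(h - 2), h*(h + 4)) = h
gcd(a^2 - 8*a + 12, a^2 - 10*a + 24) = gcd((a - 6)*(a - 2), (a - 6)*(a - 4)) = a - 6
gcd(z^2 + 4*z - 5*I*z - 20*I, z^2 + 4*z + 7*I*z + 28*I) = z + 4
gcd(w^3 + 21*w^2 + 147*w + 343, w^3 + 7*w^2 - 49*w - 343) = w^2 + 14*w + 49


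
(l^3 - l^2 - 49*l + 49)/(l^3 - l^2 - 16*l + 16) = (l^2 - 49)/(l^2 - 16)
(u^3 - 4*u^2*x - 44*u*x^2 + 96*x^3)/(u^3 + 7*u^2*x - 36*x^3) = (u - 8*x)/(u + 3*x)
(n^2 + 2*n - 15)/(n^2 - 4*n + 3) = (n + 5)/(n - 1)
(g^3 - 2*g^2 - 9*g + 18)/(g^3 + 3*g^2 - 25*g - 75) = (g^2 - 5*g + 6)/(g^2 - 25)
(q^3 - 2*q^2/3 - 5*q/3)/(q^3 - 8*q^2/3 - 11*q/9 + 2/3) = 3*q*(3*q^2 - 2*q - 5)/(9*q^3 - 24*q^2 - 11*q + 6)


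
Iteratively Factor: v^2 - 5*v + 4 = (v - 4)*(v - 1)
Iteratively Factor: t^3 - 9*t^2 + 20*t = (t - 4)*(t^2 - 5*t) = (t - 5)*(t - 4)*(t)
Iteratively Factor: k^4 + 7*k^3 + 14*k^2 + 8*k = (k + 4)*(k^3 + 3*k^2 + 2*k) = k*(k + 4)*(k^2 + 3*k + 2) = k*(k + 2)*(k + 4)*(k + 1)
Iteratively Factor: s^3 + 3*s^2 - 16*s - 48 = (s + 4)*(s^2 - s - 12) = (s - 4)*(s + 4)*(s + 3)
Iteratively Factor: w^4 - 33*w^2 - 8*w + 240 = (w - 3)*(w^3 + 3*w^2 - 24*w - 80) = (w - 3)*(w + 4)*(w^2 - w - 20) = (w - 3)*(w + 4)^2*(w - 5)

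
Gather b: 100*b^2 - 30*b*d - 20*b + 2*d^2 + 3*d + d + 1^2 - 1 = 100*b^2 + b*(-30*d - 20) + 2*d^2 + 4*d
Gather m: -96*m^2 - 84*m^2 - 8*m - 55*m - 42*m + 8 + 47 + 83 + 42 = -180*m^2 - 105*m + 180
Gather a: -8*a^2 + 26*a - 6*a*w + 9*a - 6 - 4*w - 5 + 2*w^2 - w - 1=-8*a^2 + a*(35 - 6*w) + 2*w^2 - 5*w - 12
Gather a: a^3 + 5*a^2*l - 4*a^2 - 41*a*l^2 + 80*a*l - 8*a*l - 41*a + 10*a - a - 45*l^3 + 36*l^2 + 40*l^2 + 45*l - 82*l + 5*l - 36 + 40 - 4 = a^3 + a^2*(5*l - 4) + a*(-41*l^2 + 72*l - 32) - 45*l^3 + 76*l^2 - 32*l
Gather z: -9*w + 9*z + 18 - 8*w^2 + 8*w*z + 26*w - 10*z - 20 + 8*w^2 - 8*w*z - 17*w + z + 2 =0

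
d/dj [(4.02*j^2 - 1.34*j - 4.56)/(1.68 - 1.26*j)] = (-5.0652*j^2 + 13.5072*j - 7.9968)/(1.5876*j^2 - 4.2336*j + 2.8224)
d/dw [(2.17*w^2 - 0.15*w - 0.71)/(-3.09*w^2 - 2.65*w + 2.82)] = (-6.214*w^2 + 7.851*w - 2.3045)/(9.5481*w^4 + 16.377*w^3 - 10.4051*w^2 - 14.946*w + 7.9524)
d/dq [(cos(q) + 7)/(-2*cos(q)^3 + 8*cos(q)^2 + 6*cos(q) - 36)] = (2*sin(q)^2 - 23*cos(q) - 15)*sin(q)/(2*(cos(q) - 3)^3*(cos(q) + 2)^2)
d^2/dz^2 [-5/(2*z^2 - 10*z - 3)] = 20*(-2*z^2 + 10*z + 2*(2*z - 5)^2 + 3)/(-2*z^2 + 10*z + 3)^3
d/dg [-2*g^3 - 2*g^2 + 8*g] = -6*g^2 - 4*g + 8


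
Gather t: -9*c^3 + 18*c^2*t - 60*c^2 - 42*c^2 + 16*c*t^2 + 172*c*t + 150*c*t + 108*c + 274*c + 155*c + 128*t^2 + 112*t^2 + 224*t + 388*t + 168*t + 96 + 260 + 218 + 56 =-9*c^3 - 102*c^2 + 537*c + t^2*(16*c + 240) + t*(18*c^2 + 322*c + 780) + 630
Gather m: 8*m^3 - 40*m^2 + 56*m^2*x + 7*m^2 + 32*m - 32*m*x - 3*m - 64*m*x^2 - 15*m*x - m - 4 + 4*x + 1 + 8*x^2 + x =8*m^3 + m^2*(56*x - 33) + m*(-64*x^2 - 47*x + 28) + 8*x^2 + 5*x - 3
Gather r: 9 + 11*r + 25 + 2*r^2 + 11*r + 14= 2*r^2 + 22*r + 48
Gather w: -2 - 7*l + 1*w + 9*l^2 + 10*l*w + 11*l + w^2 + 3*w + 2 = 9*l^2 + 4*l + w^2 + w*(10*l + 4)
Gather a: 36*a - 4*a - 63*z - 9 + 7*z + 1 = 32*a - 56*z - 8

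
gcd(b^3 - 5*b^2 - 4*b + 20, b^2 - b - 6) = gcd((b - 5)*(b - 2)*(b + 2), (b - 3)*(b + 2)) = b + 2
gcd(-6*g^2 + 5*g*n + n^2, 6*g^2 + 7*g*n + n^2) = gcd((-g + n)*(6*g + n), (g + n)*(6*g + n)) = 6*g + n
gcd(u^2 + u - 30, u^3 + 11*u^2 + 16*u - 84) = u + 6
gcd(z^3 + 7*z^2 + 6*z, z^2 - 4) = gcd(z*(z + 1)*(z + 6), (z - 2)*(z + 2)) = 1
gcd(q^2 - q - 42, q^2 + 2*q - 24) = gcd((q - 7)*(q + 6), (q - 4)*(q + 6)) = q + 6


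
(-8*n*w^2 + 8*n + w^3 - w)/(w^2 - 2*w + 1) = (-8*n*w - 8*n + w^2 + w)/(w - 1)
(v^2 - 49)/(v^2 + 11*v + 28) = (v - 7)/(v + 4)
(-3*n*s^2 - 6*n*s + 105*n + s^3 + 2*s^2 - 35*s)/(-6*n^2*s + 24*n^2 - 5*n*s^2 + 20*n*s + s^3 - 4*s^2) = (3*n*s^2 + 6*n*s - 105*n - s^3 - 2*s^2 + 35*s)/(6*n^2*s - 24*n^2 + 5*n*s^2 - 20*n*s - s^3 + 4*s^2)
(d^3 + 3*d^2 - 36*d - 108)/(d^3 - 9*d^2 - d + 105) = (d^2 - 36)/(d^2 - 12*d + 35)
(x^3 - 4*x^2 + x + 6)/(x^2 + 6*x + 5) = (x^2 - 5*x + 6)/(x + 5)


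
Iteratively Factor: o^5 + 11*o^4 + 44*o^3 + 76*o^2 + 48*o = (o + 2)*(o^4 + 9*o^3 + 26*o^2 + 24*o) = (o + 2)*(o + 4)*(o^3 + 5*o^2 + 6*o) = o*(o + 2)*(o + 4)*(o^2 + 5*o + 6) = o*(o + 2)^2*(o + 4)*(o + 3)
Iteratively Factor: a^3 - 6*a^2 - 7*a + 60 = (a + 3)*(a^2 - 9*a + 20) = (a - 5)*(a + 3)*(a - 4)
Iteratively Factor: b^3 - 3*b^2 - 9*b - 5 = (b + 1)*(b^2 - 4*b - 5) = (b + 1)^2*(b - 5)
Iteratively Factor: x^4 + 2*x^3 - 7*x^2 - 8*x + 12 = (x - 1)*(x^3 + 3*x^2 - 4*x - 12) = (x - 1)*(x + 3)*(x^2 - 4) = (x - 1)*(x + 2)*(x + 3)*(x - 2)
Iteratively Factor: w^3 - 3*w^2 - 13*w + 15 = (w - 5)*(w^2 + 2*w - 3) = (w - 5)*(w + 3)*(w - 1)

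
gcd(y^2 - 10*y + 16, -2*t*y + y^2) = 1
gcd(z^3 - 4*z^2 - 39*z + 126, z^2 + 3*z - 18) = z^2 + 3*z - 18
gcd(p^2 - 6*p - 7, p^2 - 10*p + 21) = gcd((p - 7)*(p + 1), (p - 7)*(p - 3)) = p - 7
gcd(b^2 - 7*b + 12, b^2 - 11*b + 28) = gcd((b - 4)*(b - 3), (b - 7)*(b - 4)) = b - 4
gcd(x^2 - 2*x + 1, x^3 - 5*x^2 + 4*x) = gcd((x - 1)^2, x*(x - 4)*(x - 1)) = x - 1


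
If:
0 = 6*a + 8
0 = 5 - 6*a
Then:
No Solution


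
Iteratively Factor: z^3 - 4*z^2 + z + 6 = (z - 2)*(z^2 - 2*z - 3) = (z - 3)*(z - 2)*(z + 1)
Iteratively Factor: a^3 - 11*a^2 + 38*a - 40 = (a - 2)*(a^2 - 9*a + 20) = (a - 5)*(a - 2)*(a - 4)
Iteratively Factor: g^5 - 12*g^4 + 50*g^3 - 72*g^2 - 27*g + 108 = (g - 4)*(g^4 - 8*g^3 + 18*g^2 - 27) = (g - 4)*(g - 3)*(g^3 - 5*g^2 + 3*g + 9) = (g - 4)*(g - 3)*(g + 1)*(g^2 - 6*g + 9) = (g - 4)*(g - 3)^2*(g + 1)*(g - 3)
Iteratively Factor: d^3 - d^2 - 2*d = (d + 1)*(d^2 - 2*d) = (d - 2)*(d + 1)*(d)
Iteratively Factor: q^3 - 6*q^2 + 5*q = (q - 1)*(q^2 - 5*q) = (q - 5)*(q - 1)*(q)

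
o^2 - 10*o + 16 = (o - 8)*(o - 2)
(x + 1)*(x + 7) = x^2 + 8*x + 7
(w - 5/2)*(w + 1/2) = w^2 - 2*w - 5/4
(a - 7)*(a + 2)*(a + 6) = a^3 + a^2 - 44*a - 84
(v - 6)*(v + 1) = v^2 - 5*v - 6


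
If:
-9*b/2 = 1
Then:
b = -2/9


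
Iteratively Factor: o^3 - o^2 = (o - 1)*(o^2) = o*(o - 1)*(o)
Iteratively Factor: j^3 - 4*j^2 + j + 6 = (j - 2)*(j^2 - 2*j - 3) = (j - 3)*(j - 2)*(j + 1)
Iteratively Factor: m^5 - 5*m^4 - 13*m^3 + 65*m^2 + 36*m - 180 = (m - 5)*(m^4 - 13*m^2 + 36) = (m - 5)*(m - 3)*(m^3 + 3*m^2 - 4*m - 12) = (m - 5)*(m - 3)*(m - 2)*(m^2 + 5*m + 6) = (m - 5)*(m - 3)*(m - 2)*(m + 2)*(m + 3)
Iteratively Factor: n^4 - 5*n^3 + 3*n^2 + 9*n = (n - 3)*(n^3 - 2*n^2 - 3*n) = (n - 3)*(n + 1)*(n^2 - 3*n) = n*(n - 3)*(n + 1)*(n - 3)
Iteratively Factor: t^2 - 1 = (t + 1)*(t - 1)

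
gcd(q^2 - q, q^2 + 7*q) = q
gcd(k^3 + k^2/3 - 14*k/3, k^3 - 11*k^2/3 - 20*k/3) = k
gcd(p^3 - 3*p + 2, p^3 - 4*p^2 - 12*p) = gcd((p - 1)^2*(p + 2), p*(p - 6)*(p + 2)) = p + 2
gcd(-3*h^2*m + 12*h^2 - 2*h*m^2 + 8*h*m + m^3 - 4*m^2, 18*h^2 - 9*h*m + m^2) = 3*h - m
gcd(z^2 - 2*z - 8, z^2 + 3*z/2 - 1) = z + 2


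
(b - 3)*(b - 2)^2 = b^3 - 7*b^2 + 16*b - 12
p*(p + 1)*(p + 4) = p^3 + 5*p^2 + 4*p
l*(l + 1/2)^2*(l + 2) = l^4 + 3*l^3 + 9*l^2/4 + l/2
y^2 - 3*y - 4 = (y - 4)*(y + 1)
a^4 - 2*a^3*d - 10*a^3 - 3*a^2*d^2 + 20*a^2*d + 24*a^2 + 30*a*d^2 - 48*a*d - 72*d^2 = (a - 6)*(a - 4)*(a - 3*d)*(a + d)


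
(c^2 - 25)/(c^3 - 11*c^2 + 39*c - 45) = (c + 5)/(c^2 - 6*c + 9)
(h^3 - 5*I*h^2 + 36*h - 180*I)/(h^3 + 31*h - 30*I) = (h - 6*I)/(h - I)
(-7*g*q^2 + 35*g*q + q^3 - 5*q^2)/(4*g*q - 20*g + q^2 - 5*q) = q*(-7*g + q)/(4*g + q)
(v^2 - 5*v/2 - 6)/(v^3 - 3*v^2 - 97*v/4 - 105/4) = 2*(v - 4)/(2*v^2 - 9*v - 35)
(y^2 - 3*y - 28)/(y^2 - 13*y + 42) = (y + 4)/(y - 6)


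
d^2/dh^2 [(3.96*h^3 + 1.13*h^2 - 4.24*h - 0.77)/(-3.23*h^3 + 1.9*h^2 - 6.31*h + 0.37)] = (1.13686837721616e-13*h^7 - 72.1833939999999*h^6 + 749.672664*h^5 + 21.6687780000001*h^4 - 573.605837999999*h^3 + 231.885306*h^2 - 71.004882*h + 79.723036)/(33.698267*h^9 - 59.46753*h^8 + 232.475697*h^7 - 250.786339*h^6 + 467.779449*h^5 - 276.205356*h^4 + 279.181732*h^3 - 44.976201*h^2 + 2.591517*h - 0.050653)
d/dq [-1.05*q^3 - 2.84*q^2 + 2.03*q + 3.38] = -3.15*q^2 - 5.68*q + 2.03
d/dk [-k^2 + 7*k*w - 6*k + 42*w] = -2*k + 7*w - 6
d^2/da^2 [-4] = 0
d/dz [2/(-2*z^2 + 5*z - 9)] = 2*(4*z - 5)/(2*z^2 - 5*z + 9)^2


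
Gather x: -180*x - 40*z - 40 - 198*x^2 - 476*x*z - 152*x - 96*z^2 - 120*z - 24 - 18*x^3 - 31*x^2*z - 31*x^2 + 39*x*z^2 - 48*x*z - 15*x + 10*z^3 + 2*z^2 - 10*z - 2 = -18*x^3 + x^2*(-31*z - 229) + x*(39*z^2 - 524*z - 347) + 10*z^3 - 94*z^2 - 170*z - 66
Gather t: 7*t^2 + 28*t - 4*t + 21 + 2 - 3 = 7*t^2 + 24*t + 20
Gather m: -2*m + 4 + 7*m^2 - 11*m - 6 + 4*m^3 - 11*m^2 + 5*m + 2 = 4*m^3 - 4*m^2 - 8*m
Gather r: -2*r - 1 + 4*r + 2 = 2*r + 1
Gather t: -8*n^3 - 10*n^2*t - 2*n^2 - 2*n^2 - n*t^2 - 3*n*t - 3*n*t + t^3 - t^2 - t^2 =-8*n^3 - 4*n^2 + t^3 + t^2*(-n - 2) + t*(-10*n^2 - 6*n)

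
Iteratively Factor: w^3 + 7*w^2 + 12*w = (w + 3)*(w^2 + 4*w) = (w + 3)*(w + 4)*(w)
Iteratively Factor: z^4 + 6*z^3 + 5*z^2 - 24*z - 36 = (z + 2)*(z^3 + 4*z^2 - 3*z - 18) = (z - 2)*(z + 2)*(z^2 + 6*z + 9) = (z - 2)*(z + 2)*(z + 3)*(z + 3)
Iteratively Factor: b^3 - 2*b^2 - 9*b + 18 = (b - 3)*(b^2 + b - 6) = (b - 3)*(b - 2)*(b + 3)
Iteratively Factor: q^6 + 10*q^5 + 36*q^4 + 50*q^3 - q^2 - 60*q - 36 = (q + 3)*(q^5 + 7*q^4 + 15*q^3 + 5*q^2 - 16*q - 12) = (q + 2)*(q + 3)*(q^4 + 5*q^3 + 5*q^2 - 5*q - 6) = (q + 1)*(q + 2)*(q + 3)*(q^3 + 4*q^2 + q - 6) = (q + 1)*(q + 2)*(q + 3)^2*(q^2 + q - 2) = (q + 1)*(q + 2)^2*(q + 3)^2*(q - 1)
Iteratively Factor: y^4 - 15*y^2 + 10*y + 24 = (y + 1)*(y^3 - y^2 - 14*y + 24) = (y - 2)*(y + 1)*(y^2 + y - 12) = (y - 2)*(y + 1)*(y + 4)*(y - 3)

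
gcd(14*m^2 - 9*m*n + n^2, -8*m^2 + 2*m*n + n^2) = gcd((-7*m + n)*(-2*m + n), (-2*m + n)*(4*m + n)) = 2*m - n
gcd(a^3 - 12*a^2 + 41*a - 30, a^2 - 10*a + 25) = a - 5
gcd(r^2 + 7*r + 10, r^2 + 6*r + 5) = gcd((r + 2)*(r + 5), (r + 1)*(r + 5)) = r + 5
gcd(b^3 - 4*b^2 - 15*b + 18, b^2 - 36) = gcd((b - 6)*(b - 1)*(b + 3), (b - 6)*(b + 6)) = b - 6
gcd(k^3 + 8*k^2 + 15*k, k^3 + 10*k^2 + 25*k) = k^2 + 5*k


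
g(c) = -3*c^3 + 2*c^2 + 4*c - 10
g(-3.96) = 191.82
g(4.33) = -198.73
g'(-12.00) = -1340.00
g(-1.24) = -6.16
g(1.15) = -7.32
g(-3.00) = 77.00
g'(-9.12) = -781.05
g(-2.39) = 32.82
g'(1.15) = -3.30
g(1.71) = -12.31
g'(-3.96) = -152.97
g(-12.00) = 5414.00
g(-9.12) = 2395.52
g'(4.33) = -147.42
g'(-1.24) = -14.80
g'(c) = -9*c^2 + 4*c + 4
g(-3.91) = 184.27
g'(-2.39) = -56.97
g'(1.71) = -15.48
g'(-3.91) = -149.23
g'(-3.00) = -89.00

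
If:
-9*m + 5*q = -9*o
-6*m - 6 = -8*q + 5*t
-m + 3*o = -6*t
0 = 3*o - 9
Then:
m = 1251/227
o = 3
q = 1026/227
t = -132/227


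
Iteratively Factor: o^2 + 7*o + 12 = (o + 4)*(o + 3)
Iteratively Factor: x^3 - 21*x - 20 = (x + 1)*(x^2 - x - 20) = (x + 1)*(x + 4)*(x - 5)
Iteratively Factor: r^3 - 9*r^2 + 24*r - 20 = (r - 2)*(r^2 - 7*r + 10) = (r - 5)*(r - 2)*(r - 2)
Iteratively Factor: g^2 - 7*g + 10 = (g - 2)*(g - 5)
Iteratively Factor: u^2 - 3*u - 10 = (u - 5)*(u + 2)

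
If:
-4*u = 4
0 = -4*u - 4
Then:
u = -1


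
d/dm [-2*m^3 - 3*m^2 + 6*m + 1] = -6*m^2 - 6*m + 6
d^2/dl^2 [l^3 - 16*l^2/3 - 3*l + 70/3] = 6*l - 32/3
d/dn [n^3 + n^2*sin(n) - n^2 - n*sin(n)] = n^2*cos(n) + 3*n^2 + 2*n*sin(n) - n*cos(n) - 2*n - sin(n)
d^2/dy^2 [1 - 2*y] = 0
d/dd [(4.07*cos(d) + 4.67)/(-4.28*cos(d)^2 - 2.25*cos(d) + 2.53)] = (17.4196*sin(d)^2 - 39.9752*cos(d) - 38.2242)*sin(d)/(4.28*cos(d)^2 + 2.25*cos(d) - 2.53)^2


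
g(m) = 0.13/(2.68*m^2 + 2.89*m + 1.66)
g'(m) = 0.13*(-5.36*m - 2.89)/(2.68*m^2 + 2.89*m + 1.66)^2 = (-0.6968*m - 0.3757)/(2.68*m^2 + 2.89*m + 1.66)^2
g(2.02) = 0.01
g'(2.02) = -0.01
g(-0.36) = 0.13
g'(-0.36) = -0.13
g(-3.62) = 0.00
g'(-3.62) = 0.00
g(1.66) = 0.01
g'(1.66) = -0.01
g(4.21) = 0.00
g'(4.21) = -0.00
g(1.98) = 0.01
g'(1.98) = -0.01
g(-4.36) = 0.00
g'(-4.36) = 0.00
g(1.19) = 0.01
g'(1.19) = -0.02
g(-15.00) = 0.00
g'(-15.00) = 0.00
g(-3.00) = 0.01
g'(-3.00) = 0.01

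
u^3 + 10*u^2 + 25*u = u*(u + 5)^2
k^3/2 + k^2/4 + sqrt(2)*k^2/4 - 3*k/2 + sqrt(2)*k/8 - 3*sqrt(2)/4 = (k/2 + 1)*(k - 3/2)*(k + sqrt(2)/2)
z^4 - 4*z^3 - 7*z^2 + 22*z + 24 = (z - 4)*(z - 3)*(z + 1)*(z + 2)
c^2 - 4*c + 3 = (c - 3)*(c - 1)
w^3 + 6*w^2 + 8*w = w*(w + 2)*(w + 4)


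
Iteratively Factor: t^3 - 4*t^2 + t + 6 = (t - 3)*(t^2 - t - 2) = (t - 3)*(t + 1)*(t - 2)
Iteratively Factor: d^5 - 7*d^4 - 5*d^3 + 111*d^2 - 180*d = (d + 4)*(d^4 - 11*d^3 + 39*d^2 - 45*d) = (d - 3)*(d + 4)*(d^3 - 8*d^2 + 15*d) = (d - 5)*(d - 3)*(d + 4)*(d^2 - 3*d) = (d - 5)*(d - 3)^2*(d + 4)*(d)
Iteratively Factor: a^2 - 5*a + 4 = (a - 4)*(a - 1)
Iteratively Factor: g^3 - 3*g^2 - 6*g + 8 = (g - 4)*(g^2 + g - 2) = (g - 4)*(g - 1)*(g + 2)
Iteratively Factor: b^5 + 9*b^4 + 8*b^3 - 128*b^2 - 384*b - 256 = (b + 4)*(b^4 + 5*b^3 - 12*b^2 - 80*b - 64) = (b - 4)*(b + 4)*(b^3 + 9*b^2 + 24*b + 16) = (b - 4)*(b + 4)^2*(b^2 + 5*b + 4) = (b - 4)*(b + 1)*(b + 4)^2*(b + 4)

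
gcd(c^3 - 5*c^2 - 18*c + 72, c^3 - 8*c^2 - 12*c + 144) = c^2 - 2*c - 24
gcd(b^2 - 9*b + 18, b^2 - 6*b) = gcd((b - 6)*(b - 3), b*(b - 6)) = b - 6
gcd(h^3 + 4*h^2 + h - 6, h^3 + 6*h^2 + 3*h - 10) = h^2 + h - 2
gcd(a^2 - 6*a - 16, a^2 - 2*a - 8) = a + 2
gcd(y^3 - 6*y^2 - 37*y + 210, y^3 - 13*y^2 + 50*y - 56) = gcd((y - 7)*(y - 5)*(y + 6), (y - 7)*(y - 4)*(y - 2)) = y - 7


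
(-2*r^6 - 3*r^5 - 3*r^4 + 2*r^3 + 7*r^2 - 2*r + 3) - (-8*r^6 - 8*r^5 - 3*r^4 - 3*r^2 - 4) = 6*r^6 + 5*r^5 + 2*r^3 + 10*r^2 - 2*r + 7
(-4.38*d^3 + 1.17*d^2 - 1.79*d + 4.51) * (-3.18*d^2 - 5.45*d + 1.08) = 13.9284*d^5 + 20.1504*d^4 - 5.4147*d^3 - 3.3227*d^2 - 26.5127*d + 4.8708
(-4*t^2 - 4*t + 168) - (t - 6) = -4*t^2 - 5*t + 174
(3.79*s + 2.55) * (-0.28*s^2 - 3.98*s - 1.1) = -1.0612*s^3 - 15.7982*s^2 - 14.318*s - 2.805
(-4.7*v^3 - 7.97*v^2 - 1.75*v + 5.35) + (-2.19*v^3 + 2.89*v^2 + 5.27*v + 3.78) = -6.89*v^3 - 5.08*v^2 + 3.52*v + 9.13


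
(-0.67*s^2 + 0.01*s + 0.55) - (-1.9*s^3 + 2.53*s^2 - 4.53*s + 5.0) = 1.9*s^3 - 3.2*s^2 + 4.54*s - 4.45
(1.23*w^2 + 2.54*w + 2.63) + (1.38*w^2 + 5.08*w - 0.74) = 2.61*w^2 + 7.62*w + 1.89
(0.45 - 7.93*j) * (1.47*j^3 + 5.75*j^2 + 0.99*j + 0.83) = -11.6571*j^4 - 44.936*j^3 - 5.2632*j^2 - 6.1364*j + 0.3735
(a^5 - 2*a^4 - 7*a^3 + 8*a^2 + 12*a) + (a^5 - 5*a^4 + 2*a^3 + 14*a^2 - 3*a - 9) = 2*a^5 - 7*a^4 - 5*a^3 + 22*a^2 + 9*a - 9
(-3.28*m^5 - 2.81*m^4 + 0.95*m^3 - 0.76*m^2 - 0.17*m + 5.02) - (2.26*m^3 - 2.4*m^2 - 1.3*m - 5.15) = -3.28*m^5 - 2.81*m^4 - 1.31*m^3 + 1.64*m^2 + 1.13*m + 10.17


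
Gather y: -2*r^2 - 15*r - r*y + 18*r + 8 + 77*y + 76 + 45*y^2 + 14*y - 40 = -2*r^2 + 3*r + 45*y^2 + y*(91 - r) + 44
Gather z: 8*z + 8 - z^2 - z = -z^2 + 7*z + 8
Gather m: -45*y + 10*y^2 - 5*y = 10*y^2 - 50*y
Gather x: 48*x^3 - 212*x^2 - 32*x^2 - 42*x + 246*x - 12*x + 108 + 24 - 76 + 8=48*x^3 - 244*x^2 + 192*x + 64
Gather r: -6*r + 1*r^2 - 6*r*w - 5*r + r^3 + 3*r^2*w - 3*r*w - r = r^3 + r^2*(3*w + 1) + r*(-9*w - 12)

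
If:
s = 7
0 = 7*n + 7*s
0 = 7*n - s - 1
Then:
No Solution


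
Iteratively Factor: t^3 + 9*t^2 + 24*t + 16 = (t + 4)*(t^2 + 5*t + 4) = (t + 1)*(t + 4)*(t + 4)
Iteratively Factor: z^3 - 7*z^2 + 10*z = (z - 5)*(z^2 - 2*z) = z*(z - 5)*(z - 2)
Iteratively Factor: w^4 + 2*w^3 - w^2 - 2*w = (w + 2)*(w^3 - w) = w*(w + 2)*(w^2 - 1) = w*(w + 1)*(w + 2)*(w - 1)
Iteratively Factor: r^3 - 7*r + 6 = (r - 1)*(r^2 + r - 6) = (r - 1)*(r + 3)*(r - 2)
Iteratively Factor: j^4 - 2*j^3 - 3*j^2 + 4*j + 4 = (j - 2)*(j^3 - 3*j - 2) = (j - 2)*(j + 1)*(j^2 - j - 2) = (j - 2)*(j + 1)^2*(j - 2)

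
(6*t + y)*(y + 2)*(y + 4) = 6*t*y^2 + 36*t*y + 48*t + y^3 + 6*y^2 + 8*y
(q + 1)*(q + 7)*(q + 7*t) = q^3 + 7*q^2*t + 8*q^2 + 56*q*t + 7*q + 49*t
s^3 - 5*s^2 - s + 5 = (s - 5)*(s - 1)*(s + 1)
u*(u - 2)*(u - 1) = u^3 - 3*u^2 + 2*u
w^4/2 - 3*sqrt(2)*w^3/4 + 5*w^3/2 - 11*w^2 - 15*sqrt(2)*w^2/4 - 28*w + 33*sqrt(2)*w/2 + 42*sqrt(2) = (w/2 + 1)*(w - 4)*(w + 7)*(w - 3*sqrt(2)/2)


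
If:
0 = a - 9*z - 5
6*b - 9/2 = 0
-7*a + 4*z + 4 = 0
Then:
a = 16/59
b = 3/4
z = -31/59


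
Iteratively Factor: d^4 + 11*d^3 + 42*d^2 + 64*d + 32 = (d + 4)*(d^3 + 7*d^2 + 14*d + 8) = (d + 2)*(d + 4)*(d^2 + 5*d + 4) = (d + 1)*(d + 2)*(d + 4)*(d + 4)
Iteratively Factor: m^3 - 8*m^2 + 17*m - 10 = (m - 2)*(m^2 - 6*m + 5) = (m - 5)*(m - 2)*(m - 1)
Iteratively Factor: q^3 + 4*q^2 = (q)*(q^2 + 4*q) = q^2*(q + 4)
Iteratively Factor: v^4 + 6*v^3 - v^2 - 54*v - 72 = (v + 3)*(v^3 + 3*v^2 - 10*v - 24) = (v - 3)*(v + 3)*(v^2 + 6*v + 8) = (v - 3)*(v + 2)*(v + 3)*(v + 4)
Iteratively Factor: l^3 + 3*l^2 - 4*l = (l - 1)*(l^2 + 4*l) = (l - 1)*(l + 4)*(l)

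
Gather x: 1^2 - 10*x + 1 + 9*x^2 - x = 9*x^2 - 11*x + 2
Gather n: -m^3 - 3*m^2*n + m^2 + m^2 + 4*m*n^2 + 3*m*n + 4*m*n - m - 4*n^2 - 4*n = -m^3 + 2*m^2 - m + n^2*(4*m - 4) + n*(-3*m^2 + 7*m - 4)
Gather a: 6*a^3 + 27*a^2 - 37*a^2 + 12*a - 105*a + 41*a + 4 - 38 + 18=6*a^3 - 10*a^2 - 52*a - 16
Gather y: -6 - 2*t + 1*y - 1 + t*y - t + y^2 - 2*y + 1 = -3*t + y^2 + y*(t - 1) - 6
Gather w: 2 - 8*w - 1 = 1 - 8*w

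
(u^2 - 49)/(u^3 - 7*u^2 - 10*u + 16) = (u^2 - 49)/(u^3 - 7*u^2 - 10*u + 16)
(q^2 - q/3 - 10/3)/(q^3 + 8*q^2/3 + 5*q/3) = (q - 2)/(q*(q + 1))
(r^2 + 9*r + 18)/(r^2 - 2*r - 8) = (r^2 + 9*r + 18)/(r^2 - 2*r - 8)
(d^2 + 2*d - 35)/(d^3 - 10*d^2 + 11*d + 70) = (d + 7)/(d^2 - 5*d - 14)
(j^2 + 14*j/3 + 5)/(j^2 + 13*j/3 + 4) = (3*j + 5)/(3*j + 4)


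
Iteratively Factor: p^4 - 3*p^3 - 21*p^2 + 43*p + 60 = (p + 4)*(p^3 - 7*p^2 + 7*p + 15) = (p - 5)*(p + 4)*(p^2 - 2*p - 3) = (p - 5)*(p - 3)*(p + 4)*(p + 1)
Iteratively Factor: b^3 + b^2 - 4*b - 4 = (b + 2)*(b^2 - b - 2) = (b - 2)*(b + 2)*(b + 1)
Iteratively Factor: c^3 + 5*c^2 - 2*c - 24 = (c + 3)*(c^2 + 2*c - 8) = (c + 3)*(c + 4)*(c - 2)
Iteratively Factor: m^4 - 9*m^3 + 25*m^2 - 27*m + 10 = (m - 5)*(m^3 - 4*m^2 + 5*m - 2) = (m - 5)*(m - 2)*(m^2 - 2*m + 1) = (m - 5)*(m - 2)*(m - 1)*(m - 1)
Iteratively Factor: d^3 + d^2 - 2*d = (d - 1)*(d^2 + 2*d) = d*(d - 1)*(d + 2)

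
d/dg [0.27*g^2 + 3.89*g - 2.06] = 0.54*g + 3.89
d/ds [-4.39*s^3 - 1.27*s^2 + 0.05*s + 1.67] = -13.17*s^2 - 2.54*s + 0.05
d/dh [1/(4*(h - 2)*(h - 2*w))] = ((2 - h)*(h - 2*w)^2 + (-h + 2*w)*(h - 2)^2)/(4*(h - 2)^3*(h - 2*w)^3)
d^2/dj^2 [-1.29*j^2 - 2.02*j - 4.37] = -2.58000000000000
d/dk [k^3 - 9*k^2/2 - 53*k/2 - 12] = 3*k^2 - 9*k - 53/2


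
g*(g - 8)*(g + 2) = g^3 - 6*g^2 - 16*g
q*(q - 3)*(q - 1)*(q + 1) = q^4 - 3*q^3 - q^2 + 3*q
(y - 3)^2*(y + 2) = y^3 - 4*y^2 - 3*y + 18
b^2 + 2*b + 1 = (b + 1)^2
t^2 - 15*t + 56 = (t - 8)*(t - 7)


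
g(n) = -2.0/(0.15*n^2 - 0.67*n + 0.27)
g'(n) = -2.0*(0.67 - 0.3*n)/(0.15*n^2 - 0.67*n + 0.27)^2 = (0.6*n - 1.34)/(0.15*n^2 - 0.67*n + 0.27)^2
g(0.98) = 8.25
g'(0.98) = -12.78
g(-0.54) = -2.96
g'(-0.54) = -3.65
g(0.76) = 13.11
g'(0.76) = -37.98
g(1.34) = 5.58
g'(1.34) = -4.17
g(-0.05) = -6.58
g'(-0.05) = -14.84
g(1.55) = 4.90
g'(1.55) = -2.46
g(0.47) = 170.00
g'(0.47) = -7643.67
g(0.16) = -12.00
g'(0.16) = -44.80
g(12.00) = -0.14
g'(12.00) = 0.03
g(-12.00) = -0.07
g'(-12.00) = -0.01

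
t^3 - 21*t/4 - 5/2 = (t - 5/2)*(t + 1/2)*(t + 2)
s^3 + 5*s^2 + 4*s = s*(s + 1)*(s + 4)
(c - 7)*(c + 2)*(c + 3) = c^3 - 2*c^2 - 29*c - 42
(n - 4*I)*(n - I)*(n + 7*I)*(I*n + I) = I*n^4 - 2*n^3 + I*n^3 - 2*n^2 + 31*I*n^2 + 28*n + 31*I*n + 28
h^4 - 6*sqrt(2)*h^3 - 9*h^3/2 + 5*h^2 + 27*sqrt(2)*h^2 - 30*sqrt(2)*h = h*(h - 5/2)*(h - 2)*(h - 6*sqrt(2))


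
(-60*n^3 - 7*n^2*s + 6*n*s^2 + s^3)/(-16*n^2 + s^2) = (-15*n^2 + 2*n*s + s^2)/(-4*n + s)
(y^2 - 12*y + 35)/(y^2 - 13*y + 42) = (y - 5)/(y - 6)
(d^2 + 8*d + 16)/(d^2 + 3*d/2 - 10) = 2*(d + 4)/(2*d - 5)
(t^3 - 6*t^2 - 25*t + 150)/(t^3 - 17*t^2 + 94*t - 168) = (t^2 - 25)/(t^2 - 11*t + 28)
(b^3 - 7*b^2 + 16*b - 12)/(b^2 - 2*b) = b - 5 + 6/b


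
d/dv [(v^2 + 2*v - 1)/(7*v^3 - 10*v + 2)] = (2*(v + 1)*(7*v^3 - 10*v + 2) - (21*v^2 - 10)*(v^2 + 2*v - 1))/(7*v^3 - 10*v + 2)^2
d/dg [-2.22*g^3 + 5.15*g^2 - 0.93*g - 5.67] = -6.66*g^2 + 10.3*g - 0.93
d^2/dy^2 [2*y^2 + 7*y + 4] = 4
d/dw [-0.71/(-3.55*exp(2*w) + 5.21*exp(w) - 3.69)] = (3.6991 - 5.041*exp(w))*exp(w)/(3.55*exp(2*w) - 5.21*exp(w) + 3.69)^2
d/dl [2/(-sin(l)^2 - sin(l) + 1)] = 2*(2*sin(l) + 1)*cos(l)/(sin(l) - cos(l)^2)^2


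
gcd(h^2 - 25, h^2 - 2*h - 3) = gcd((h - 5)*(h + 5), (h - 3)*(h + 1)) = 1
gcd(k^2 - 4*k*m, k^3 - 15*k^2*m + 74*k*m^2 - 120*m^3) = k - 4*m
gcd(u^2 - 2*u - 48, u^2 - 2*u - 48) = u^2 - 2*u - 48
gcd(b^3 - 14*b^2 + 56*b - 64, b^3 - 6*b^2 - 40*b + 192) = b^2 - 12*b + 32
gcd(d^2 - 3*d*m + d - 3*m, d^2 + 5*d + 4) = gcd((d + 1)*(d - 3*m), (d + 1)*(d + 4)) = d + 1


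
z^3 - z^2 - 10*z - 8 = (z - 4)*(z + 1)*(z + 2)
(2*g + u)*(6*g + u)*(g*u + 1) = 12*g^3*u + 8*g^2*u^2 + 12*g^2 + g*u^3 + 8*g*u + u^2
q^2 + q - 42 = (q - 6)*(q + 7)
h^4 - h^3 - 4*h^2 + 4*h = h*(h - 2)*(h - 1)*(h + 2)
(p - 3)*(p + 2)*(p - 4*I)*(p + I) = p^4 - p^3 - 3*I*p^3 - 2*p^2 + 3*I*p^2 - 4*p + 18*I*p - 24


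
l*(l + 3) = l^2 + 3*l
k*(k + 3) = k^2 + 3*k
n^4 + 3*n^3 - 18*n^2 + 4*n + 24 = (n - 2)^2*(n + 1)*(n + 6)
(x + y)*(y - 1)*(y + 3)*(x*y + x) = x^2*y^3 + 3*x^2*y^2 - x^2*y - 3*x^2 + x*y^4 + 3*x*y^3 - x*y^2 - 3*x*y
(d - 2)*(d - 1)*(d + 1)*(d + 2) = d^4 - 5*d^2 + 4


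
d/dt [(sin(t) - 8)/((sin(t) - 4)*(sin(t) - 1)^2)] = (28*sin(t) + cos(2*t) - 69)*cos(t)/((sin(t) - 4)^2*(sin(t) - 1)^3)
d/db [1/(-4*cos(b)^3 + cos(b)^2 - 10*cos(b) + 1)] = 2*(-6*cos(b)^2 + cos(b) - 5)*sin(b)/(4*cos(b)^3 - cos(b)^2 + 10*cos(b) - 1)^2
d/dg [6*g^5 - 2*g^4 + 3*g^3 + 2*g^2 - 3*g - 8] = 30*g^4 - 8*g^3 + 9*g^2 + 4*g - 3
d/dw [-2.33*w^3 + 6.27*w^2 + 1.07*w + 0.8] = -6.99*w^2 + 12.54*w + 1.07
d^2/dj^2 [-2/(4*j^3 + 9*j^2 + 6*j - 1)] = 12*((4*j + 3)*(4*j^3 + 9*j^2 + 6*j - 1) - 12*(2*j^2 + 3*j + 1)^2)/(4*j^3 + 9*j^2 + 6*j - 1)^3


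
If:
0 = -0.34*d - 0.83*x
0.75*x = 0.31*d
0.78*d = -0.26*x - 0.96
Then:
No Solution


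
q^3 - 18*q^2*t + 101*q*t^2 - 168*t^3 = (q - 8*t)*(q - 7*t)*(q - 3*t)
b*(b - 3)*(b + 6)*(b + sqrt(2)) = b^4 + sqrt(2)*b^3 + 3*b^3 - 18*b^2 + 3*sqrt(2)*b^2 - 18*sqrt(2)*b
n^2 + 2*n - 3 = (n - 1)*(n + 3)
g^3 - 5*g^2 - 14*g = g*(g - 7)*(g + 2)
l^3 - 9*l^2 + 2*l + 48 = (l - 8)*(l - 3)*(l + 2)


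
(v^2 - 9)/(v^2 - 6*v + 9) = (v + 3)/(v - 3)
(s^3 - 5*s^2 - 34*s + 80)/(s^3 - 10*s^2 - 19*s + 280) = (s - 2)/(s - 7)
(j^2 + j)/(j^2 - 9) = j*(j + 1)/(j^2 - 9)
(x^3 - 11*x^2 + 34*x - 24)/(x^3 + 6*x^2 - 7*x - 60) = (x^3 - 11*x^2 + 34*x - 24)/(x^3 + 6*x^2 - 7*x - 60)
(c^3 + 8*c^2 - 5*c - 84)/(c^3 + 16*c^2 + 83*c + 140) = (c - 3)/(c + 5)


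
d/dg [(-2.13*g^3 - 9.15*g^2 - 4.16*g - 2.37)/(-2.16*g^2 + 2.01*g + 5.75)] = (4.6008*g^4 - 8.5626*g^3 - 64.1196*g^2 - 115.4634*g - 19.1563)/(4.6656*g^4 - 8.6832*g^3 - 20.7999*g^2 + 23.115*g + 33.0625)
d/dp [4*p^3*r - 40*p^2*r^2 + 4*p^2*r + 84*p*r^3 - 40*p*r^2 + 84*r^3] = 4*r*(3*p^2 - 20*p*r + 2*p + 21*r^2 - 10*r)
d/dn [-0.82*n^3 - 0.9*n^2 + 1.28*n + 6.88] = -2.46*n^2 - 1.8*n + 1.28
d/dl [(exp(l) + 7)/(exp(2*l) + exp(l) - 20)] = (-(exp(l) + 7)*(2*exp(l) + 1) + exp(2*l) + exp(l) - 20)*exp(l)/(exp(2*l) + exp(l) - 20)^2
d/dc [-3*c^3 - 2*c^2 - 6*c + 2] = -9*c^2 - 4*c - 6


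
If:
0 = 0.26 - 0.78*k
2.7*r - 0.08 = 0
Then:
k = 0.33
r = 0.03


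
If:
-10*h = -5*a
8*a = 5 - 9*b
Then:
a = 2*h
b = 5/9 - 16*h/9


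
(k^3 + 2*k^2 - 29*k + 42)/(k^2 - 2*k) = k + 4 - 21/k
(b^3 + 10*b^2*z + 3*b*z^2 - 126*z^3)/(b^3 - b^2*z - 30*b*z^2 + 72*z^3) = (-b - 7*z)/(-b + 4*z)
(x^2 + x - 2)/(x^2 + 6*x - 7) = (x + 2)/(x + 7)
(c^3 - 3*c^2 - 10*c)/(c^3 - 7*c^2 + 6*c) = (c^2 - 3*c - 10)/(c^2 - 7*c + 6)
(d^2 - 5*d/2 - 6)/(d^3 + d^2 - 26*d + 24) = (d + 3/2)/(d^2 + 5*d - 6)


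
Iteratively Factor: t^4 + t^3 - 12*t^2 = (t - 3)*(t^3 + 4*t^2) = (t - 3)*(t + 4)*(t^2) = t*(t - 3)*(t + 4)*(t)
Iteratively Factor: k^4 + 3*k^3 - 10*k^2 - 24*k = (k + 4)*(k^3 - k^2 - 6*k) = k*(k + 4)*(k^2 - k - 6) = k*(k + 2)*(k + 4)*(k - 3)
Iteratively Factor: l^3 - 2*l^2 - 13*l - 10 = (l - 5)*(l^2 + 3*l + 2) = (l - 5)*(l + 1)*(l + 2)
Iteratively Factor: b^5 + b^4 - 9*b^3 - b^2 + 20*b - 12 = (b - 1)*(b^4 + 2*b^3 - 7*b^2 - 8*b + 12) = (b - 2)*(b - 1)*(b^3 + 4*b^2 + b - 6) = (b - 2)*(b - 1)*(b + 2)*(b^2 + 2*b - 3) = (b - 2)*(b - 1)^2*(b + 2)*(b + 3)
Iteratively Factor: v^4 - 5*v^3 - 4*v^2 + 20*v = (v - 5)*(v^3 - 4*v) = (v - 5)*(v + 2)*(v^2 - 2*v) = (v - 5)*(v - 2)*(v + 2)*(v)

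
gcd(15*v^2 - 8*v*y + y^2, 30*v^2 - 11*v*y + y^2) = -5*v + y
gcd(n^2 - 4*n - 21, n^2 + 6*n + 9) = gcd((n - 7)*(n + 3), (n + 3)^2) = n + 3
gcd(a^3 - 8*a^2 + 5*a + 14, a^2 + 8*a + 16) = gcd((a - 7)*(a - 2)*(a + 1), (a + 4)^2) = 1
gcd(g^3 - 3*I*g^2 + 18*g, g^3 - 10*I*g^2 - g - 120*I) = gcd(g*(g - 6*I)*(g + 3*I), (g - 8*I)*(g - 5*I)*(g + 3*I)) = g + 3*I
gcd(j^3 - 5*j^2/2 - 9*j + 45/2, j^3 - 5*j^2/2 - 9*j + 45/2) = j^3 - 5*j^2/2 - 9*j + 45/2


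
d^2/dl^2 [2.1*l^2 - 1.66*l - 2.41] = 4.20000000000000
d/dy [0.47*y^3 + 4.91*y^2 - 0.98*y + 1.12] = 1.41*y^2 + 9.82*y - 0.98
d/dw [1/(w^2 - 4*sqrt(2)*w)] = 2*(-w + 2*sqrt(2))/(w^2*(w - 4*sqrt(2))^2)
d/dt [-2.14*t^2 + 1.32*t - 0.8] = 1.32 - 4.28*t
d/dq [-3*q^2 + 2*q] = 2 - 6*q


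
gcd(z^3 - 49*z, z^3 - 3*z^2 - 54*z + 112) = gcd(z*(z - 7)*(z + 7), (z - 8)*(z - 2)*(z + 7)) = z + 7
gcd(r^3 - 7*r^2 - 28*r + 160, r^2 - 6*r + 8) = r - 4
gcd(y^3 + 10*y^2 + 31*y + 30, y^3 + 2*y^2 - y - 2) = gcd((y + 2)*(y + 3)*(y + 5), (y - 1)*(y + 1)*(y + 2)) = y + 2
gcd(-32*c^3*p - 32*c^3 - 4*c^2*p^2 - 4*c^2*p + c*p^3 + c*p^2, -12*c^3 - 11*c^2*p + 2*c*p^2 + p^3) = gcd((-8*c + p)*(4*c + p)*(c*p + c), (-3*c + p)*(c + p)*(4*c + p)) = 4*c + p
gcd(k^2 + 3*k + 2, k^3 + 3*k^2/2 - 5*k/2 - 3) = k^2 + 3*k + 2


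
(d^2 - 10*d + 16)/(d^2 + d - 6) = (d - 8)/(d + 3)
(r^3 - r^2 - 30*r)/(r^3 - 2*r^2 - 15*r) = (-r^2 + r + 30)/(-r^2 + 2*r + 15)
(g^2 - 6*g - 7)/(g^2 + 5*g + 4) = (g - 7)/(g + 4)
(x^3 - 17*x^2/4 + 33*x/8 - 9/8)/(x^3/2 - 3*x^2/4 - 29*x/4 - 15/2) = (-8*x^3 + 34*x^2 - 33*x + 9)/(2*(-2*x^3 + 3*x^2 + 29*x + 30))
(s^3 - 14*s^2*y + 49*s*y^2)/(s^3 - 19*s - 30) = s*(-s^2 + 14*s*y - 49*y^2)/(-s^3 + 19*s + 30)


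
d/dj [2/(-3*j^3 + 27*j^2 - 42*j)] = 2*(3*j^2 - 18*j + 14)/(3*j^2*(j^2 - 9*j + 14)^2)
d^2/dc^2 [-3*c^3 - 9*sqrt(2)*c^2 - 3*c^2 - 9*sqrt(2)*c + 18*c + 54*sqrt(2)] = -18*c - 18*sqrt(2) - 6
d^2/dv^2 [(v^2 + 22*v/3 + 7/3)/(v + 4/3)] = -306/(27*v^3 + 108*v^2 + 144*v + 64)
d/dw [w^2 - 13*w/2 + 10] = 2*w - 13/2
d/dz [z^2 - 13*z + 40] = 2*z - 13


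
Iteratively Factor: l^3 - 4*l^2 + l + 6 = (l + 1)*(l^2 - 5*l + 6) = (l - 3)*(l + 1)*(l - 2)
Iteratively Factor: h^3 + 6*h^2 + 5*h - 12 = (h + 3)*(h^2 + 3*h - 4) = (h - 1)*(h + 3)*(h + 4)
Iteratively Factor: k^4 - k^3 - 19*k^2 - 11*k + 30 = (k - 1)*(k^3 - 19*k - 30) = (k - 5)*(k - 1)*(k^2 + 5*k + 6) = (k - 5)*(k - 1)*(k + 2)*(k + 3)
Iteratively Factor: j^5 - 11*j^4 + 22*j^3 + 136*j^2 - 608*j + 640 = (j - 4)*(j^4 - 7*j^3 - 6*j^2 + 112*j - 160) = (j - 5)*(j - 4)*(j^3 - 2*j^2 - 16*j + 32) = (j - 5)*(j - 4)^2*(j^2 + 2*j - 8) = (j - 5)*(j - 4)^2*(j + 4)*(j - 2)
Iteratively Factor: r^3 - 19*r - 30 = (r + 2)*(r^2 - 2*r - 15) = (r + 2)*(r + 3)*(r - 5)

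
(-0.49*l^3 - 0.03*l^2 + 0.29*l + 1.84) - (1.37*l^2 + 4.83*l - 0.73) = -0.49*l^3 - 1.4*l^2 - 4.54*l + 2.57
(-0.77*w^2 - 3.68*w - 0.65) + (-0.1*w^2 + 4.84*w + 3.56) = -0.87*w^2 + 1.16*w + 2.91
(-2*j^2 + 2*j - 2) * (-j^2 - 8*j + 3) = 2*j^4 + 14*j^3 - 20*j^2 + 22*j - 6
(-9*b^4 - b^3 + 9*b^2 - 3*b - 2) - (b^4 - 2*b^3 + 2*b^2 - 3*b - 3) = -10*b^4 + b^3 + 7*b^2 + 1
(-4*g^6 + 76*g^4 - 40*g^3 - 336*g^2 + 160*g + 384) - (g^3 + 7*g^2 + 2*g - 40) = -4*g^6 + 76*g^4 - 41*g^3 - 343*g^2 + 158*g + 424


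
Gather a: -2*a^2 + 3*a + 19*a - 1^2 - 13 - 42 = -2*a^2 + 22*a - 56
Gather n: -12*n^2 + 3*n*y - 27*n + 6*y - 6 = -12*n^2 + n*(3*y - 27) + 6*y - 6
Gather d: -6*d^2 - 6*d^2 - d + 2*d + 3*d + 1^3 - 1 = -12*d^2 + 4*d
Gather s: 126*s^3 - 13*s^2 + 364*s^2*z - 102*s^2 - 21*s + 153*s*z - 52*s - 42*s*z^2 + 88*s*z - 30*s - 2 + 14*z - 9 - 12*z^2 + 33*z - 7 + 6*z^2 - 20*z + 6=126*s^3 + s^2*(364*z - 115) + s*(-42*z^2 + 241*z - 103) - 6*z^2 + 27*z - 12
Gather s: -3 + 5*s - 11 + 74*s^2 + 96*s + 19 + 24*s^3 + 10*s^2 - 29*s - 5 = 24*s^3 + 84*s^2 + 72*s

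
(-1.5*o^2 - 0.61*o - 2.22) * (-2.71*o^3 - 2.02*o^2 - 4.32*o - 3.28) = 4.065*o^5 + 4.6831*o^4 + 13.7284*o^3 + 12.0396*o^2 + 11.5912*o + 7.2816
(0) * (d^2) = 0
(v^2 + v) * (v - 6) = v^3 - 5*v^2 - 6*v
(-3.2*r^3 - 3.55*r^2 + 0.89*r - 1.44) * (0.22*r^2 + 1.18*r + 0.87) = -0.704*r^5 - 4.557*r^4 - 6.7772*r^3 - 2.3551*r^2 - 0.9249*r - 1.2528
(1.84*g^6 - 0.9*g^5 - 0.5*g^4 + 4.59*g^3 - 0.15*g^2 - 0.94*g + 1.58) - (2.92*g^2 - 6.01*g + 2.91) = 1.84*g^6 - 0.9*g^5 - 0.5*g^4 + 4.59*g^3 - 3.07*g^2 + 5.07*g - 1.33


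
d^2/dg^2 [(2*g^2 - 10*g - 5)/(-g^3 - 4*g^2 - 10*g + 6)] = 4*(-g^6 + 15*g^5 + 105*g^4 + 108*g^3 + 303*g^2 + 705*g + 574)/(g^9 + 12*g^8 + 78*g^7 + 286*g^6 + 636*g^5 + 552*g^4 - 332*g^3 - 1368*g^2 + 1080*g - 216)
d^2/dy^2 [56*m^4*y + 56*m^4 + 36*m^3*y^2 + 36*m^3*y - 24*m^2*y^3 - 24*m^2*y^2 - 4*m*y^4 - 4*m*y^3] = 24*m*(3*m^2 - 6*m*y - 2*m - 2*y^2 - y)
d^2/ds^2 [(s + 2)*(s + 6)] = 2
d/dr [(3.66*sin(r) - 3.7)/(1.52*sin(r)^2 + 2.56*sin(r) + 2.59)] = (-5.5632*sin(r)^2 + 11.248*sin(r) + 18.9514)*cos(r)/(2.3104*sin(r)^4 + 7.7824*sin(r)^3 + 14.4272*sin(r)^2 + 13.2608*sin(r) + 6.7081)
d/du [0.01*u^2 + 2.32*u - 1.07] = 0.02*u + 2.32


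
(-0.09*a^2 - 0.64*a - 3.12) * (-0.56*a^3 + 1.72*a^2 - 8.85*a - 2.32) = 0.0504*a^5 + 0.2036*a^4 + 1.4429*a^3 + 0.506399999999999*a^2 + 29.0968*a + 7.2384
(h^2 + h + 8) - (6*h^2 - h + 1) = -5*h^2 + 2*h + 7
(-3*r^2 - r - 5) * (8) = -24*r^2 - 8*r - 40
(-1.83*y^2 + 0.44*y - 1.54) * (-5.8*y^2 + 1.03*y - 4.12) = 10.614*y^4 - 4.4369*y^3 + 16.9248*y^2 - 3.399*y + 6.3448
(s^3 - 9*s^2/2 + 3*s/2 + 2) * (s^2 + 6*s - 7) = s^5 + 3*s^4/2 - 65*s^3/2 + 85*s^2/2 + 3*s/2 - 14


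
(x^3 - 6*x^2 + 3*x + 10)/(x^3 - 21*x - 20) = (x - 2)/(x + 4)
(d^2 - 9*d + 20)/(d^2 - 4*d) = (d - 5)/d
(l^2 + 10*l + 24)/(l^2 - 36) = (l + 4)/(l - 6)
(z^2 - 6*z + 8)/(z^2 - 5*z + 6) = (z - 4)/(z - 3)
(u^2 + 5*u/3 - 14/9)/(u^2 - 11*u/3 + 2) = (u + 7/3)/(u - 3)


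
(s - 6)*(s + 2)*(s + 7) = s^3 + 3*s^2 - 40*s - 84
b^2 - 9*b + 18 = (b - 6)*(b - 3)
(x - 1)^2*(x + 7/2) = x^3 + 3*x^2/2 - 6*x + 7/2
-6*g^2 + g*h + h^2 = (-2*g + h)*(3*g + h)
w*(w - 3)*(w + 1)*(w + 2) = w^4 - 7*w^2 - 6*w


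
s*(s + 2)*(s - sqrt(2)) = s^3 - sqrt(2)*s^2 + 2*s^2 - 2*sqrt(2)*s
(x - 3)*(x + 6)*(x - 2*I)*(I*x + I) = I*x^4 + 2*x^3 + 4*I*x^3 + 8*x^2 - 15*I*x^2 - 30*x - 18*I*x - 36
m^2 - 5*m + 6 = (m - 3)*(m - 2)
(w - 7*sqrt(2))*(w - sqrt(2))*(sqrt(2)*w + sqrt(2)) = sqrt(2)*w^3 - 16*w^2 + sqrt(2)*w^2 - 16*w + 14*sqrt(2)*w + 14*sqrt(2)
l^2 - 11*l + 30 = (l - 6)*(l - 5)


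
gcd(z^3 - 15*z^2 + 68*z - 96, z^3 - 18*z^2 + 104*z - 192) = z^2 - 12*z + 32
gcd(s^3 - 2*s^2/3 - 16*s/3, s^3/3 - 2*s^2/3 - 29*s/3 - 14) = s + 2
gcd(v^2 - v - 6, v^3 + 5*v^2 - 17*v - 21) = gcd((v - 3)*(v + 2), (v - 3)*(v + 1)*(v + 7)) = v - 3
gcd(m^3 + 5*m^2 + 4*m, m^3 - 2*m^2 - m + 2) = m + 1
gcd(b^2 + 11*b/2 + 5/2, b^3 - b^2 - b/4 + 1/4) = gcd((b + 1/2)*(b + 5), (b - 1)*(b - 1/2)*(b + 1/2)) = b + 1/2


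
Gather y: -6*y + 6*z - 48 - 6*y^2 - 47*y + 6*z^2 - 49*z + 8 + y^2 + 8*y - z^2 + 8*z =-5*y^2 - 45*y + 5*z^2 - 35*z - 40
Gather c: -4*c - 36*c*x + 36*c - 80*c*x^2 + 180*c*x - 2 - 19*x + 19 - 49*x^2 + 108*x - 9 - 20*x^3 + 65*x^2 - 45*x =c*(-80*x^2 + 144*x + 32) - 20*x^3 + 16*x^2 + 44*x + 8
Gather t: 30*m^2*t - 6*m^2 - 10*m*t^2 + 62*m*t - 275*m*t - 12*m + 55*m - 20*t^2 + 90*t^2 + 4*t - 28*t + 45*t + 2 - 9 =-6*m^2 + 43*m + t^2*(70 - 10*m) + t*(30*m^2 - 213*m + 21) - 7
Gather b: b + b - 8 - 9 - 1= 2*b - 18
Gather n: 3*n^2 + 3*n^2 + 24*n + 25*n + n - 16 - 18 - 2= 6*n^2 + 50*n - 36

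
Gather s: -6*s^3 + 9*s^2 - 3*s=-6*s^3 + 9*s^2 - 3*s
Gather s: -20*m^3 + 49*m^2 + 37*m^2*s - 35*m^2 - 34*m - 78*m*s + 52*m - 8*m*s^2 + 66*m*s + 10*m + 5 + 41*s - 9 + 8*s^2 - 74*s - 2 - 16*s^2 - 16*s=-20*m^3 + 14*m^2 + 28*m + s^2*(-8*m - 8) + s*(37*m^2 - 12*m - 49) - 6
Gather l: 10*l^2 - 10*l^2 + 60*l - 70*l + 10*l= 0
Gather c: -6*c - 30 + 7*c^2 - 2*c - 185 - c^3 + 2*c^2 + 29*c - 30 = -c^3 + 9*c^2 + 21*c - 245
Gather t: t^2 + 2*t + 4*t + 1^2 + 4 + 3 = t^2 + 6*t + 8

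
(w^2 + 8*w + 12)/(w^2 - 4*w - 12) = (w + 6)/(w - 6)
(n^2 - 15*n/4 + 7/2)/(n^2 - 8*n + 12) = (n - 7/4)/(n - 6)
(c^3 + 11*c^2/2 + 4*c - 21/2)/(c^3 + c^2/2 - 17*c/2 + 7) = (c + 3)/(c - 2)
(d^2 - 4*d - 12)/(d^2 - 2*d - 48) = (-d^2 + 4*d + 12)/(-d^2 + 2*d + 48)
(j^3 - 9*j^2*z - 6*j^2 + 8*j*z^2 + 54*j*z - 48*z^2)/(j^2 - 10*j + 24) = (j^2 - 9*j*z + 8*z^2)/(j - 4)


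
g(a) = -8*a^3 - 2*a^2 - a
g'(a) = -24*a^2 - 4*a - 1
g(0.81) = -6.37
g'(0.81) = -19.99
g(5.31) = -1259.47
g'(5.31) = -698.95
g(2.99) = -234.72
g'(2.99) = -227.52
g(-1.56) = 27.06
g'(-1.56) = -53.17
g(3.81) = -475.29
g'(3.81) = -364.63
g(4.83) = -952.92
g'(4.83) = -580.21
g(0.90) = -8.35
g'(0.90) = -24.04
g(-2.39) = 100.18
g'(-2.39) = -128.53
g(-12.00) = 13548.00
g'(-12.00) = -3409.00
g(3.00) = -237.00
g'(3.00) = -229.00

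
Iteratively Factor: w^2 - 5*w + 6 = (w - 2)*(w - 3)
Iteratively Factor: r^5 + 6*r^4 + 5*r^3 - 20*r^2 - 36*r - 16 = (r + 1)*(r^4 + 5*r^3 - 20*r - 16) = (r - 2)*(r + 1)*(r^3 + 7*r^2 + 14*r + 8) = (r - 2)*(r + 1)^2*(r^2 + 6*r + 8) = (r - 2)*(r + 1)^2*(r + 4)*(r + 2)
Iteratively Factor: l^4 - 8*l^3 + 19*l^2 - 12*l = (l - 4)*(l^3 - 4*l^2 + 3*l) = l*(l - 4)*(l^2 - 4*l + 3) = l*(l - 4)*(l - 3)*(l - 1)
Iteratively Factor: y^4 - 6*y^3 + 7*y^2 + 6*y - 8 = (y - 4)*(y^3 - 2*y^2 - y + 2) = (y - 4)*(y + 1)*(y^2 - 3*y + 2) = (y - 4)*(y - 2)*(y + 1)*(y - 1)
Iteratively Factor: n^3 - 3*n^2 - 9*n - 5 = (n - 5)*(n^2 + 2*n + 1) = (n - 5)*(n + 1)*(n + 1)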